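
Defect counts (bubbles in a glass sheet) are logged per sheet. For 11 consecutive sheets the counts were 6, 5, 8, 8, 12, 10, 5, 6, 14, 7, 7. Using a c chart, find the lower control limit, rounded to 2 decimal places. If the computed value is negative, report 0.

0.00

c̄ = (6 + 5 + 8 + 8 + 12 + 10 + 5 + 6 + 14 + 7 + 7) / 11 = 88 / 11 = 8.0000
LCL = c̄ − 3√c̄ = 8.0000 − 3 × 2.8284 = -0.4853 → 0 (cannot be negative)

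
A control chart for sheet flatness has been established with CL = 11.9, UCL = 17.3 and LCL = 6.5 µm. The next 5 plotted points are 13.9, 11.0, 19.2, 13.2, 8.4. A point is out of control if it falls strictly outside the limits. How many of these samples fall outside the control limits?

1

Compare each point to [6.5, 17.3]: sample 3 = 19.2 > UCL.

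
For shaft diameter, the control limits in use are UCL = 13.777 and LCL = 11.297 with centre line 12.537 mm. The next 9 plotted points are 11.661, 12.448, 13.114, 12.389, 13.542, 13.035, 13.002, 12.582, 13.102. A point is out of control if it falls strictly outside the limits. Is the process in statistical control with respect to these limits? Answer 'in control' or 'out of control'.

in control

All 9 points lie within [11.297, 13.777].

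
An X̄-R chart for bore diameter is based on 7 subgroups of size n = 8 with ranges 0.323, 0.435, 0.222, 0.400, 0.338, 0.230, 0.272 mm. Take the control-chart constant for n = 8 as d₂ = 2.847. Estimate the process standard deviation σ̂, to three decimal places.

R̄ = (0.323 + 0.435 + 0.222 + 0.400 + 0.338 + 0.230 + 0.272) / 7 = 0.3171
σ̂ = R̄ / d₂ = 0.3171 / 2.847 = 0.1114

0.111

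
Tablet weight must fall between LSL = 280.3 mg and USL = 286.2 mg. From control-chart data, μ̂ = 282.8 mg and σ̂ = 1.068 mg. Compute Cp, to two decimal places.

0.92

Cp = (USL − LSL) / (6σ̂) = (286.2 − 280.3) / (6 × 1.068) = 5.9000 / 6.4080 = 0.9207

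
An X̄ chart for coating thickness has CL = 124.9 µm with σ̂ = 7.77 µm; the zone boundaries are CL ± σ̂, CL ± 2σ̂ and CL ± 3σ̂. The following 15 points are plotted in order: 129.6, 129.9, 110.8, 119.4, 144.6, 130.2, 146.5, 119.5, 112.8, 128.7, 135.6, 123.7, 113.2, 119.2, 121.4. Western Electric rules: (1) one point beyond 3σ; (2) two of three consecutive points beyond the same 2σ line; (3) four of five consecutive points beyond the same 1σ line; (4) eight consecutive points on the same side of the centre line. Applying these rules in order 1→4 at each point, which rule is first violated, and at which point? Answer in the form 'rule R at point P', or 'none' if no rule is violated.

rule 2 at point 7

Zone of each point (C = within 1σ̂, B = 1σ̂–2σ̂, A = 2σ̂–3σ̂, * = beyond 3σ̂; sign = side of CL): 1:+C, 2:+C, 3:-B, 4:-C, 5:+A, 6:+C, 7:+A, 8:-C, 9:-B, 10:+C, 11:+B, 12:-C, 13:-B, 14:-C, 15:-C
Rule 2 (two of three consecutive points beyond the same 2σ limit) is satisfied at point 7.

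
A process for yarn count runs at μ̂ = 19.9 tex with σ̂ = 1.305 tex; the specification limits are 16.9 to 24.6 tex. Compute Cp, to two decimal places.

Cp = (USL − LSL) / (6σ̂) = (24.6 − 16.9) / (6 × 1.305) = 7.7000 / 7.8300 = 0.9834

0.98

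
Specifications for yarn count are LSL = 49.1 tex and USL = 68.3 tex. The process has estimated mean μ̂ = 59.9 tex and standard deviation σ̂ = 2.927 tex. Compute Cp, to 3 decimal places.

1.093

Cp = (USL − LSL) / (6σ̂) = (68.3 − 49.1) / (6 × 2.927) = 19.2000 / 17.5620 = 1.0933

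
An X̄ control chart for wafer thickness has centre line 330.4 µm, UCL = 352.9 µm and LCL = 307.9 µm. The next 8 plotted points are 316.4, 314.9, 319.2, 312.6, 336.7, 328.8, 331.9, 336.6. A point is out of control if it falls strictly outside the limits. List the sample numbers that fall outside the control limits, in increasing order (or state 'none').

All 8 points lie within [307.9, 352.9].

none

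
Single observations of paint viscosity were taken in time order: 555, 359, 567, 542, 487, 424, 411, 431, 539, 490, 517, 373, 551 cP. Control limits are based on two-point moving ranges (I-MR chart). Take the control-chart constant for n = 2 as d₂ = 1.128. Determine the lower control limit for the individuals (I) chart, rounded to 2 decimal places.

239.77

X̄ = (555 + 359 + 567 + 542 + 487 + 424 + 411 + 431 + 539 + 490 + 517 + 373 + 551) / 13 = 480.4615
Moving ranges: 196, 208, 25, 55, 63, 13, 20, 108, 49, 27, 144, 178; M̄R̄ = 1086.0000 / 12 = 90.5000
LCL = X̄ − 3·M̄R̄/d₂ = 480.4615 − 3 × 90.5000 / 1.128 = 239.7700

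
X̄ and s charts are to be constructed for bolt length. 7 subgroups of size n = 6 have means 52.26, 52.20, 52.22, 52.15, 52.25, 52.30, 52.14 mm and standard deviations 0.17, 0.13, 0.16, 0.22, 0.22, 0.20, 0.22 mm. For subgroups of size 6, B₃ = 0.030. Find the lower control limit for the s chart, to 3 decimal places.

s̄ = (0.17 + 0.13 + 0.16 + 0.22 + 0.22 + 0.20 + 0.22) / 7 = 0.1886
LCL_s = B₃·s̄ = 0.030 × 0.1886 = 0.0057

0.006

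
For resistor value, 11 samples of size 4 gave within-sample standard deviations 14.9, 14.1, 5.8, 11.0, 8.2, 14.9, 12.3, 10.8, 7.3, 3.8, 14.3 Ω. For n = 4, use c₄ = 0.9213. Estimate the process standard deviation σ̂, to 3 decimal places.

11.584

s̄ = (14.9 + 14.1 + 5.8 + 11.0 + 8.2 + 14.9 + 12.3 + 10.8 + 7.3 + 3.8 + 14.3) / 11 = 10.6727
σ̂ = s̄ / c₄ = 10.6727 / 0.9213 = 11.5844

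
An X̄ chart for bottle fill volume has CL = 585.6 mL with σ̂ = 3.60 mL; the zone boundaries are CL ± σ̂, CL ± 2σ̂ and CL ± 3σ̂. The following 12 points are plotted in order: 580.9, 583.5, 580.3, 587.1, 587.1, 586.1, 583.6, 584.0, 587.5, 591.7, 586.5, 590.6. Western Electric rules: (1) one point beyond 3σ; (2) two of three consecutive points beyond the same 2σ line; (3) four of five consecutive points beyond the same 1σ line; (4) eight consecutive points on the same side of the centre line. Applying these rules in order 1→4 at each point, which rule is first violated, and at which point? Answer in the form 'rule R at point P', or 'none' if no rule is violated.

none

Zone of each point (C = within 1σ̂, B = 1σ̂–2σ̂, A = 2σ̂–3σ̂, * = beyond 3σ̂; sign = side of CL): 1:-B, 2:-C, 3:-B, 4:+C, 5:+C, 6:+C, 7:-C, 8:-C, 9:+C, 10:+B, 11:+C, 12:+B
No rule fires across all 12 points.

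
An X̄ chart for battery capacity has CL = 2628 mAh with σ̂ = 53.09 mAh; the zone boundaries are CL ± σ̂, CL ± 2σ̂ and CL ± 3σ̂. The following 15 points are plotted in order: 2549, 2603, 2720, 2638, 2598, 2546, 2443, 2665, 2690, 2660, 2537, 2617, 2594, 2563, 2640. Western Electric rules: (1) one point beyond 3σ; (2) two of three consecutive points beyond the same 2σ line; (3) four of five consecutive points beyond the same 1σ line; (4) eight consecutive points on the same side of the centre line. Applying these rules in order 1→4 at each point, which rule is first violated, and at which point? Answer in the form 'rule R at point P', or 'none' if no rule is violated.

rule 1 at point 7

Zone of each point (C = within 1σ̂, B = 1σ̂–2σ̂, A = 2σ̂–3σ̂, * = beyond 3σ̂; sign = side of CL): 1:-B, 2:-C, 3:+B, 4:+C, 5:-C, 6:-B, 7:-*, 8:+C, 9:+B, 10:+C, 11:-B, 12:-C, 13:-C, 14:-B, 15:+C
Rule 1 (one point beyond the 3σ limits) is satisfied at point 7.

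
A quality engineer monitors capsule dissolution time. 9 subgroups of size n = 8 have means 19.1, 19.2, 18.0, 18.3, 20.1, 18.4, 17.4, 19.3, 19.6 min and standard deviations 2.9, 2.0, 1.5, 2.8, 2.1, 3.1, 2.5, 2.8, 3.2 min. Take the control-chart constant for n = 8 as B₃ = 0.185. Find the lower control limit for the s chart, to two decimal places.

0.47

s̄ = (2.9 + 2.0 + 1.5 + 2.8 + 2.1 + 3.1 + 2.5 + 2.8 + 3.2) / 9 = 2.5444
LCL_s = B₃·s̄ = 0.185 × 2.5444 = 0.4707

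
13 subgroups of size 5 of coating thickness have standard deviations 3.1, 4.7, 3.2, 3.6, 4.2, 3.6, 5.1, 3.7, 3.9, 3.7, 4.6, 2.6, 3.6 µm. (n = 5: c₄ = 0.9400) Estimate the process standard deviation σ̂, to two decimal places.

s̄ = (3.1 + 4.7 + 3.2 + 3.6 + 4.2 + 3.6 + 5.1 + 3.7 + 3.9 + 3.7 + 4.6 + 2.6 + 3.6) / 13 = 3.8154
σ̂ = s̄ / c₄ = 3.8154 / 0.9400 = 4.0589

4.06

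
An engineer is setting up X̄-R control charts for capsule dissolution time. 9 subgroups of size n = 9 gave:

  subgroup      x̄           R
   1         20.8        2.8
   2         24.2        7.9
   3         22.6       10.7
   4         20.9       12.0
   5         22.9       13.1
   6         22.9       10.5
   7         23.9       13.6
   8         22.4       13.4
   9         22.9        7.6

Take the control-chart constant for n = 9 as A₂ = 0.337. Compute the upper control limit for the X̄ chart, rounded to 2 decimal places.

X̄̄ = (20.8 + 24.2 + 22.6 + 20.9 + 22.9 + 22.9 + 23.9 + 22.4 + 22.9) / 9 = 203.5000 / 9 = 22.6111
R̄ = (2.8 + 7.9 + 10.7 + 12.0 + 13.1 + 10.5 + 13.6 + 13.4 + 7.6) / 9 = 91.6000 / 9 = 10.1778
UCL = X̄̄ + A₂·R̄ = 22.6111 + 0.337 × 10.1778 = 26.0410

26.04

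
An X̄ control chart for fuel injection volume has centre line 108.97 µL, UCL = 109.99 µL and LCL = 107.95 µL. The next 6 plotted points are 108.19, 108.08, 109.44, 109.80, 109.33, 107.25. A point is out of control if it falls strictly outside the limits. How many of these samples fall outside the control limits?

1

Compare each point to [107.95, 109.99]: sample 6 = 107.25 < LCL.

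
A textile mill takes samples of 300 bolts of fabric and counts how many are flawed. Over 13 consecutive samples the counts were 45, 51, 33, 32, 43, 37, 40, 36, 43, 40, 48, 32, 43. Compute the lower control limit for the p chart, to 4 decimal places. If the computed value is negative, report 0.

0.0751

p̄ = Σdᵢ / (k·n) = 523 / (13 × 300) = 0.13410
LCL = p̄ − 3·√(p̄(1−p̄)/n) = 0.13410 − 3 × 0.01967 = 0.07508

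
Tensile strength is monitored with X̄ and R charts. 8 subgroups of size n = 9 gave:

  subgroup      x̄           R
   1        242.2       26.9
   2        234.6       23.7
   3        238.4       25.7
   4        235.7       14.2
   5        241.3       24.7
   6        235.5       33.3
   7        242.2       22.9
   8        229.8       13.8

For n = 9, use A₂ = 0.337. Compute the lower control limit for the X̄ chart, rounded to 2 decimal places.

X̄̄ = (242.2 + 234.6 + 238.4 + 235.7 + 241.3 + 235.5 + 242.2 + 229.8) / 8 = 1899.7000 / 8 = 237.4625
R̄ = (26.9 + 23.7 + 25.7 + 14.2 + 24.7 + 33.3 + 22.9 + 13.8) / 8 = 185.2000 / 8 = 23.1500
LCL = X̄̄ − A₂·R̄ = 237.4625 − 0.337 × 23.1500 = 229.6610

229.66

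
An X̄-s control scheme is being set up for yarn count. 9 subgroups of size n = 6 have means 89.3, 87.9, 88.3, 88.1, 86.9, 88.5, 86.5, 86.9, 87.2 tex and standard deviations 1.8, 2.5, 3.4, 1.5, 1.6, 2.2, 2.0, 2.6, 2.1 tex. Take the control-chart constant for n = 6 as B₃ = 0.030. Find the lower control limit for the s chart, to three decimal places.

0.066

s̄ = (1.8 + 2.5 + 3.4 + 1.5 + 1.6 + 2.2 + 2.0 + 2.6 + 2.1) / 9 = 2.1889
LCL_s = B₃·s̄ = 0.030 × 2.1889 = 0.0657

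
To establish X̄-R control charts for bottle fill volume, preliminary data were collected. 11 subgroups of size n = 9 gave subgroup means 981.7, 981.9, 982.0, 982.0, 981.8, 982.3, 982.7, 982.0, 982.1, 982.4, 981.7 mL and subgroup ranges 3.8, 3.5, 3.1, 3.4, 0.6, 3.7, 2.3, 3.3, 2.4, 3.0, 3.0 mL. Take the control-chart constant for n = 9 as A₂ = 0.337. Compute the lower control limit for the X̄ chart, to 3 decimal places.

X̄̄ = (981.7 + 981.9 + 982.0 + 982.0 + 981.8 + 982.3 + 982.7 + 982.0 + 982.1 + 982.4 + 981.7) / 11 = 10802.6000 / 11 = 982.0545
R̄ = (3.8 + 3.5 + 3.1 + 3.4 + 0.6 + 3.7 + 2.3 + 3.3 + 2.4 + 3.0 + 3.0) / 11 = 32.1000 / 11 = 2.9182
LCL = X̄̄ − A₂·R̄ = 982.0545 − 0.337 × 2.9182 = 981.0711

981.071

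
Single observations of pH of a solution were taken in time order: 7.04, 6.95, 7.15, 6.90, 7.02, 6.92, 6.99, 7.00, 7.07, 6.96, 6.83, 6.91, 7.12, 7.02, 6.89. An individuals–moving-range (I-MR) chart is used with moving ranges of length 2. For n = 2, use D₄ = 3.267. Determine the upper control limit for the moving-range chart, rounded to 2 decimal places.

0.39

Moving ranges: 0.09, 0.20, 0.25, 0.12, 0.10, 0.07, 0.01, 0.07, 0.11, 0.13, 0.08, 0.21, 0.10, 0.13; M̄R̄ = 1.6700 / 14 = 0.1193
UCL_MR = D₄·M̄R̄ = 3.267 × 0.1193 = 0.3897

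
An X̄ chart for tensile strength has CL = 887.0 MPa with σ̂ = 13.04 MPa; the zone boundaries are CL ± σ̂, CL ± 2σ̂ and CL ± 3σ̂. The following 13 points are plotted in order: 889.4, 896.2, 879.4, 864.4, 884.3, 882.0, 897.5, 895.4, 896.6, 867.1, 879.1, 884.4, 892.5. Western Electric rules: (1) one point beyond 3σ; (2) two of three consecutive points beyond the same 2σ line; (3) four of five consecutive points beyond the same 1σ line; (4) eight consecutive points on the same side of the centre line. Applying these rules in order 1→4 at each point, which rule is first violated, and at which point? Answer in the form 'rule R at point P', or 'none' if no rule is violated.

Zone of each point (C = within 1σ̂, B = 1σ̂–2σ̂, A = 2σ̂–3σ̂, * = beyond 3σ̂; sign = side of CL): 1:+C, 2:+C, 3:-C, 4:-B, 5:-C, 6:-C, 7:+C, 8:+C, 9:+C, 10:-B, 11:-C, 12:-C, 13:+C
No rule fires across all 13 points.

none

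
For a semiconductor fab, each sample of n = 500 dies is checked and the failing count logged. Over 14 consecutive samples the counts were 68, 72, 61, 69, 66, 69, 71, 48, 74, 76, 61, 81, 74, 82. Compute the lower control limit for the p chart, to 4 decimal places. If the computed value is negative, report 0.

p̄ = Σdᵢ / (k·n) = 972 / (14 × 500) = 0.13886
LCL = p̄ − 3·√(p̄(1−p̄)/n) = 0.13886 − 3 × 0.01546 = 0.09246

0.0925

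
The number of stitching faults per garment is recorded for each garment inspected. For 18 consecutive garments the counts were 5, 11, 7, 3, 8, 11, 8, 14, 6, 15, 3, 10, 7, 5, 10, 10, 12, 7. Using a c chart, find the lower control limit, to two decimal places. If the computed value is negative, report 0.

0.00

c̄ = (5 + 11 + 7 + 3 + 8 + 11 + 8 + 14 + 6 + 15 + 3 + 10 + 7 + 5 + 10 + 10 + 12 + 7) / 18 = 152 / 18 = 8.4444
LCL = c̄ − 3√c̄ = 8.4444 − 3 × 2.9059 = -0.2734 → 0 (cannot be negative)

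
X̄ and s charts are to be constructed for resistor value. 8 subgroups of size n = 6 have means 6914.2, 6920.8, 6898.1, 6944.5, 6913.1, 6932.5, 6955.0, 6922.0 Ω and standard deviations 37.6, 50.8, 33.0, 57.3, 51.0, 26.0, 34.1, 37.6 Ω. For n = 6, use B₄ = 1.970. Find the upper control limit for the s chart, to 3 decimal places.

80.622

s̄ = (37.6 + 50.8 + 33.0 + 57.3 + 51.0 + 26.0 + 34.1 + 37.6) / 8 = 40.9250
UCL_s = B₄·s̄ = 1.970 × 40.9250 = 80.6222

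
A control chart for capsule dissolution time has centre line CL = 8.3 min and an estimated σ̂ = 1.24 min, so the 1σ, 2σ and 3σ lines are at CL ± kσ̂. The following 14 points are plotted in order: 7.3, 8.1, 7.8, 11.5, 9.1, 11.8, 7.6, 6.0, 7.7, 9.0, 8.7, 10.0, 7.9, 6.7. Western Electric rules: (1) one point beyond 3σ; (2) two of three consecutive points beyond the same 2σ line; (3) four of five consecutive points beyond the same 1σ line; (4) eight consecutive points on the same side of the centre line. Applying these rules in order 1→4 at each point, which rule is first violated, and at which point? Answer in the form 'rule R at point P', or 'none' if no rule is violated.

Zone of each point (C = within 1σ̂, B = 1σ̂–2σ̂, A = 2σ̂–3σ̂, * = beyond 3σ̂; sign = side of CL): 1:-C, 2:-C, 3:-C, 4:+A, 5:+C, 6:+A, 7:-C, 8:-B, 9:-C, 10:+C, 11:+C, 12:+B, 13:-C, 14:-B
Rule 2 (two of three consecutive points beyond the same 2σ limit) is satisfied at point 6.

rule 2 at point 6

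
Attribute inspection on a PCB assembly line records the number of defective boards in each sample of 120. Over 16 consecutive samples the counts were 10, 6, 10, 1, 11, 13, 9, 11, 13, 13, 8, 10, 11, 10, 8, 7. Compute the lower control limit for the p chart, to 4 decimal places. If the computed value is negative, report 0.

0.0049

p̄ = Σdᵢ / (k·n) = 151 / (16 × 120) = 0.07865
LCL = p̄ − 3·√(p̄(1−p̄)/n) = 0.07865 − 3 × 0.02457 = 0.00493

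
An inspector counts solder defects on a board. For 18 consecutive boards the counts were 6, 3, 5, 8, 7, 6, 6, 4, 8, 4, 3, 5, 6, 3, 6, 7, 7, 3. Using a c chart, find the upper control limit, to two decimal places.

c̄ = (6 + 3 + 5 + 8 + 7 + 6 + 6 + 4 + 8 + 4 + 3 + 5 + 6 + 3 + 6 + 7 + 7 + 3) / 18 = 97 / 18 = 5.3889
UCL = c̄ + 3√c̄ = 5.3889 + 3 × √5.3889 = 5.3889 + 3 × 2.3214 = 12.3531

12.35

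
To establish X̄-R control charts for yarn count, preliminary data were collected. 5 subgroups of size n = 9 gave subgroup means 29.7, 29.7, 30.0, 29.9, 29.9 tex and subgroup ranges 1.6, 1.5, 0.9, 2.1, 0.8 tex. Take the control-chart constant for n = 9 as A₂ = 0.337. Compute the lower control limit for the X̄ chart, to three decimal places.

X̄̄ = (29.7 + 29.7 + 30.0 + 29.9 + 29.9) / 5 = 149.2000 / 5 = 29.8400
R̄ = (1.6 + 1.5 + 0.9 + 2.1 + 0.8) / 5 = 6.9000 / 5 = 1.3800
LCL = X̄̄ − A₂·R̄ = 29.8400 − 0.337 × 1.3800 = 29.3749

29.375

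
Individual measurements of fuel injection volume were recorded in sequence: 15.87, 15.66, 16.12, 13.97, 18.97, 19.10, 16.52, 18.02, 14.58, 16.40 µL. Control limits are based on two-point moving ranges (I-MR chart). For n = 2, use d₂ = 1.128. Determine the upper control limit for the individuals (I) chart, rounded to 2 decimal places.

X̄ = (15.87 + 15.66 + 16.12 + 13.97 + 18.97 + 19.10 + 16.52 + 18.02 + 14.58 + 16.40) / 10 = 16.5210
Moving ranges: 0.21, 0.46, 2.15, 5.00, 0.13, 2.58, 1.50, 3.44, 1.82; M̄R̄ = 17.2900 / 9 = 1.9211
UCL = X̄ + 3·M̄R̄/d₂ = 16.5210 + 3 × 1.9211 / 1.128 = 21.6303

21.63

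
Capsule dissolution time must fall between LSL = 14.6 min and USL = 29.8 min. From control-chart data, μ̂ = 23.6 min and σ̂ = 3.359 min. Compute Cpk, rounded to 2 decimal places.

0.62

Cpu = (USL − μ̂) / (3σ̂) = (29.8 − 23.6) / (3 × 3.359) = 0.6153; Cpl = (μ̂ − LSL) / (3σ̂) = (23.6 − 14.6) / (3 × 3.359) = 0.8931; Cpk = min(Cpu, Cpl) = 0.6153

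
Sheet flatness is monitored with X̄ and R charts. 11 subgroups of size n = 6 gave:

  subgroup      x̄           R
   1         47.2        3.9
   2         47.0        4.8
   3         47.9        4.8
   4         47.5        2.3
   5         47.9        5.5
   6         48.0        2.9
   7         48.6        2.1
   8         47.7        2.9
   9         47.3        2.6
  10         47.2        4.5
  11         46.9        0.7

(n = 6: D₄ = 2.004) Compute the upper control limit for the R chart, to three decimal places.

R̄ = (3.9 + 4.8 + 4.8 + 2.3 + 5.5 + 2.9 + 2.1 + 2.9 + 2.6 + 4.5 + 0.7) / 11 = 37.0000 / 11 = 3.3636
UCL_R = D₄·R̄ = 2.004 × 3.3636 = 6.7407

6.741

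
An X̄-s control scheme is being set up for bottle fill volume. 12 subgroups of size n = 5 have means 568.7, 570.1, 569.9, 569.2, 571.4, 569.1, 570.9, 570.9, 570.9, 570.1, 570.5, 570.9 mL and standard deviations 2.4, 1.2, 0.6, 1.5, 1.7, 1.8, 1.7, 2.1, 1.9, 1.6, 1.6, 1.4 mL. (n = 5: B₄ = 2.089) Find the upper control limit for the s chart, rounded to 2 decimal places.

s̄ = (2.4 + 1.2 + 0.6 + 1.5 + 1.7 + 1.8 + 1.7 + 2.1 + 1.9 + 1.6 + 1.6 + 1.4) / 12 = 1.6250
UCL_s = B₄·s̄ = 2.089 × 1.6250 = 3.3946

3.39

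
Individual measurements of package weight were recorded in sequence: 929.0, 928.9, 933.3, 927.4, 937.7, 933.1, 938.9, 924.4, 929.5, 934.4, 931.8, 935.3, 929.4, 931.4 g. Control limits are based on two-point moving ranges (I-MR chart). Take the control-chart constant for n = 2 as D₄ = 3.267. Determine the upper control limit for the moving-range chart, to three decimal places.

17.491

Moving ranges: 0.1, 4.4, 5.9, 10.3, 4.6, 5.8, 14.5, 5.1, 4.9, 2.6, 3.5, 5.9, 2.0; M̄R̄ = 69.6000 / 13 = 5.3538
UCL_MR = D₄·M̄R̄ = 3.267 × 5.3538 = 17.4910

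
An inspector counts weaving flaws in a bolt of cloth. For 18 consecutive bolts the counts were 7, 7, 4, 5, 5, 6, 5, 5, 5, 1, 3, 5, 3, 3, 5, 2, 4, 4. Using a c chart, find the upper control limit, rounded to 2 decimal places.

10.67

c̄ = (7 + 7 + 4 + 5 + 5 + 6 + 5 + 5 + 5 + 1 + 3 + 5 + 3 + 3 + 5 + 2 + 4 + 4) / 18 = 79 / 18 = 4.3889
UCL = c̄ + 3√c̄ = 4.3889 + 3 × √4.3889 = 4.3889 + 3 × 2.0950 = 10.6738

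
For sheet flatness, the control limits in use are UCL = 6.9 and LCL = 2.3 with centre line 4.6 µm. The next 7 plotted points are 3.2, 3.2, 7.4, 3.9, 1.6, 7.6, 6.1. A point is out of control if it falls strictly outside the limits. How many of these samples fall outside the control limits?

3

Compare each point to [2.3, 6.9]: sample 3 = 7.4 > UCL; sample 5 = 1.6 < LCL; sample 6 = 7.6 > UCL.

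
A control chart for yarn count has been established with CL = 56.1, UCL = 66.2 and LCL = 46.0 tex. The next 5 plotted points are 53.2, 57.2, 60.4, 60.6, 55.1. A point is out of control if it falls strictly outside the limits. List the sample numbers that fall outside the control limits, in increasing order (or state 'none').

All 5 points lie within [46.0, 66.2].

none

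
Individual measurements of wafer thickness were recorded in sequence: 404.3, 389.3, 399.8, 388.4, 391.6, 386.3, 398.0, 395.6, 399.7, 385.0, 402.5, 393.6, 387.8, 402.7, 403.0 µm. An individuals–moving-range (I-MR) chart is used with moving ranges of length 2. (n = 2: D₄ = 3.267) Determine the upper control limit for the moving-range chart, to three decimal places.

29.333

Moving ranges: 15.0, 10.5, 11.4, 3.2, 5.3, 11.7, 2.4, 4.1, 14.7, 17.5, 8.9, 5.8, 14.9, 0.3; M̄R̄ = 125.7000 / 14 = 8.9786
UCL_MR = D₄·M̄R̄ = 3.267 × 8.9786 = 29.3330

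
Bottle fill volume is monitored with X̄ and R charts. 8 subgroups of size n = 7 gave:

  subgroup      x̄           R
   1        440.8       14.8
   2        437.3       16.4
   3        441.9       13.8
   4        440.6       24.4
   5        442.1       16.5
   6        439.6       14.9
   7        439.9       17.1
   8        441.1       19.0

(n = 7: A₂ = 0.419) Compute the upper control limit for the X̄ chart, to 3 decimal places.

X̄̄ = (440.8 + 437.3 + 441.9 + 440.6 + 442.1 + 439.6 + 439.9 + 441.1) / 8 = 3523.3000 / 8 = 440.4125
R̄ = (14.8 + 16.4 + 13.8 + 24.4 + 16.5 + 14.9 + 17.1 + 19.0) / 8 = 136.9000 / 8 = 17.1125
UCL = X̄̄ + A₂·R̄ = 440.4125 + 0.419 × 17.1125 = 447.5826

447.583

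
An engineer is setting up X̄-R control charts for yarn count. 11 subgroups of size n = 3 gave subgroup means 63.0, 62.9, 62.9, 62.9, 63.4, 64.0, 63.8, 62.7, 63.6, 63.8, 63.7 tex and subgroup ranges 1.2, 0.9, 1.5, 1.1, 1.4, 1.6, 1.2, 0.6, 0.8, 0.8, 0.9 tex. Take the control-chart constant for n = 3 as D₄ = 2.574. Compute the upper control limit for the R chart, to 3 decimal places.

2.808

R̄ = (1.2 + 0.9 + 1.5 + 1.1 + 1.4 + 1.6 + 1.2 + 0.6 + 0.8 + 0.8 + 0.9) / 11 = 12.0000 / 11 = 1.0909
UCL_R = D₄·R̄ = 2.574 × 1.0909 = 2.8080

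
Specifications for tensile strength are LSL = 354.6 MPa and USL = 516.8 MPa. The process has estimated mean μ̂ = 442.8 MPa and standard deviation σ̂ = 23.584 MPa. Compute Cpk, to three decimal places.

1.046

Cpu = (USL − μ̂) / (3σ̂) = (516.8 − 442.8) / (3 × 23.584) = 1.0459; Cpl = (μ̂ − LSL) / (3σ̂) = (442.8 − 354.6) / (3 × 23.584) = 1.2466; Cpk = min(Cpu, Cpl) = 1.0459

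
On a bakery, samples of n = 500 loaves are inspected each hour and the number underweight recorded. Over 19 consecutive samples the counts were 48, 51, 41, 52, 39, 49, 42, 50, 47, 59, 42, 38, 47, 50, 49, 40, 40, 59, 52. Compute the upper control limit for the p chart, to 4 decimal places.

0.1334

p̄ = Σdᵢ / (k·n) = 895 / (19 × 500) = 0.09421
UCL = p̄ + 3·√(p̄(1−p̄)/n) = 0.09421 + 3 × √(0.09421×0.90579/500) = 0.09421 + 3 × 0.01306 = 0.13340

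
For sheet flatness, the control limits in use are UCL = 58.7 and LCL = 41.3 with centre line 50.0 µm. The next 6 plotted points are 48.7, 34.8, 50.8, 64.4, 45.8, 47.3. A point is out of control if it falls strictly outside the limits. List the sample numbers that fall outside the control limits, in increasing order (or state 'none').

Compare each point to [41.3, 58.7]: sample 2 = 34.8 < LCL; sample 4 = 64.4 > UCL.

2, 4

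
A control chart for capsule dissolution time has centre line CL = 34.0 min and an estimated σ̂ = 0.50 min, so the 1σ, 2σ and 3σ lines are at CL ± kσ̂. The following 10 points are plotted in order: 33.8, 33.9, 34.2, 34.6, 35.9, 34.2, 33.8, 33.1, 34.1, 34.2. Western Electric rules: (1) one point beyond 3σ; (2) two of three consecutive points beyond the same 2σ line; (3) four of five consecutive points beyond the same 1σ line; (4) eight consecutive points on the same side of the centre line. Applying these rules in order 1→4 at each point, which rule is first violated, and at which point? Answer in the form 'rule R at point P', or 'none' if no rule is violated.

Zone of each point (C = within 1σ̂, B = 1σ̂–2σ̂, A = 2σ̂–3σ̂, * = beyond 3σ̂; sign = side of CL): 1:-C, 2:-C, 3:+C, 4:+B, 5:+*, 6:+C, 7:-C, 8:-B, 9:+C, 10:+C
Rule 1 (one point beyond the 3σ limits) is satisfied at point 5.

rule 1 at point 5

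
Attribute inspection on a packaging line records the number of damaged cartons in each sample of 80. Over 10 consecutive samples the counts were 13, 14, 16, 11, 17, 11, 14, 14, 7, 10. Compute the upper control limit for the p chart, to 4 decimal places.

p̄ = Σdᵢ / (k·n) = 127 / (10 × 80) = 0.15875
UCL = p̄ + 3·√(p̄(1−p̄)/n) = 0.15875 + 3 × √(0.15875×0.84125/80) = 0.15875 + 3 × 0.04086 = 0.28132

0.2813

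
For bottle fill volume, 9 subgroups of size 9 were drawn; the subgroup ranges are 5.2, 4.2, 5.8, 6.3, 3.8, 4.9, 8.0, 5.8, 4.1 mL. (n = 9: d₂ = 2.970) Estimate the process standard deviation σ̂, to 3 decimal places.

1.799

R̄ = (5.2 + 4.2 + 5.8 + 6.3 + 3.8 + 4.9 + 8.0 + 5.8 + 4.1) / 9 = 5.3444
σ̂ = R̄ / d₂ = 5.3444 / 2.970 = 1.7995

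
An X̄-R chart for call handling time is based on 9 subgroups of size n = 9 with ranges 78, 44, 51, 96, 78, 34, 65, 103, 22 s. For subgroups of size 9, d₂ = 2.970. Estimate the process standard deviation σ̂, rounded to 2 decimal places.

R̄ = (78 + 44 + 51 + 96 + 78 + 34 + 65 + 103 + 22) / 9 = 63.4444
σ̂ = R̄ / d₂ = 63.4444 / 2.970 = 21.3618

21.36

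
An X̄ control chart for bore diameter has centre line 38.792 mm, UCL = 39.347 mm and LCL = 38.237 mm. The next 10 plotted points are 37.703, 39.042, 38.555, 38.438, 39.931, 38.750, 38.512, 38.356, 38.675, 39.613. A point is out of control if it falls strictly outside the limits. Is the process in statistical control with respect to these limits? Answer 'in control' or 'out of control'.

Compare each point to [38.237, 39.347]: sample 1 = 37.703 < LCL; sample 5 = 39.931 > UCL; sample 10 = 39.613 > UCL.

out of control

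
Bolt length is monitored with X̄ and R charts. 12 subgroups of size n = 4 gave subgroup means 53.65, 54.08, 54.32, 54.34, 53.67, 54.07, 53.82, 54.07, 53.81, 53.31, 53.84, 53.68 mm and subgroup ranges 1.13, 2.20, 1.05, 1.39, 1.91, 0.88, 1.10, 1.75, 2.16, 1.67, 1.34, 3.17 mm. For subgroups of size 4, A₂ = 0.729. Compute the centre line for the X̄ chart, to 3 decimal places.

X̄̄ = (53.65 + 54.08 + 54.32 + 54.34 + 53.67 + 54.07 + 53.82 + 54.07 + 53.81 + 53.31 + 53.84 + 53.68) / 12 = 646.6600 / 12 = 53.8883
CL = X̄̄ = 53.8883

53.888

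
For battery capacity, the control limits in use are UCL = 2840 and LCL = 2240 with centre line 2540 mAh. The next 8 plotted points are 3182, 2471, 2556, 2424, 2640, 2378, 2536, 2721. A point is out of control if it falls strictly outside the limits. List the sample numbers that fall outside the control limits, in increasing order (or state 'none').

Compare each point to [2240, 2840]: sample 1 = 3182 > UCL.

1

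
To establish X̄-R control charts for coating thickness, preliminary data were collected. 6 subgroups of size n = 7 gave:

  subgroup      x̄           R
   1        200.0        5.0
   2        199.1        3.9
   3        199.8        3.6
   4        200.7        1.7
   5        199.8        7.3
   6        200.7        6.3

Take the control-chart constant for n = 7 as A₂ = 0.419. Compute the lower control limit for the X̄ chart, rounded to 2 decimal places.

X̄̄ = (200.0 + 199.1 + 199.8 + 200.7 + 199.8 + 200.7) / 6 = 1200.1000 / 6 = 200.0167
R̄ = (5.0 + 3.9 + 3.6 + 1.7 + 7.3 + 6.3) / 6 = 27.8000 / 6 = 4.6333
LCL = X̄̄ − A₂·R̄ = 200.0167 − 0.419 × 4.6333 = 198.0753

198.08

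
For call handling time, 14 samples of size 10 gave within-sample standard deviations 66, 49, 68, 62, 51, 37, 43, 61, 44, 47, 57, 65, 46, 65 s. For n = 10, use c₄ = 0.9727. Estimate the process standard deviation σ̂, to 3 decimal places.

55.883

s̄ = (66 + 49 + 68 + 62 + 51 + 37 + 43 + 61 + 44 + 47 + 57 + 65 + 46 + 65) / 14 = 54.3571
σ̂ = s̄ / c₄ = 54.3571 / 0.9727 = 55.8827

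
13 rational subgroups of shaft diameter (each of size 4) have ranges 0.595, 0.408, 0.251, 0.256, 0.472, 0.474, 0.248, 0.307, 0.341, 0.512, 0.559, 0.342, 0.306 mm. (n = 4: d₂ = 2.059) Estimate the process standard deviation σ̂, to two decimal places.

R̄ = (0.595 + 0.408 + 0.251 + 0.256 + 0.472 + 0.474 + 0.248 + 0.307 + 0.341 + 0.512 + 0.559 + 0.342 + 0.306) / 13 = 0.3901
σ̂ = R̄ / d₂ = 0.3901 / 2.059 = 0.1894

0.19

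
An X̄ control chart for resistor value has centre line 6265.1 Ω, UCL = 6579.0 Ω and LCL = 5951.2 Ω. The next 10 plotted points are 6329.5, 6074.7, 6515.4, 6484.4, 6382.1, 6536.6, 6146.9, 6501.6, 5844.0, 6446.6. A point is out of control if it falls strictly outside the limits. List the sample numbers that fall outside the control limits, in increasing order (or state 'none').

9

Compare each point to [5951.2, 6579.0]: sample 9 = 5844.0 < LCL.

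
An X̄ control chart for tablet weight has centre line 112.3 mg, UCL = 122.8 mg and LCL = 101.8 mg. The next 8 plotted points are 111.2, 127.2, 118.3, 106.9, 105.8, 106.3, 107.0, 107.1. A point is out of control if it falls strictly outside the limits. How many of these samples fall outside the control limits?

Compare each point to [101.8, 122.8]: sample 2 = 127.2 > UCL.

1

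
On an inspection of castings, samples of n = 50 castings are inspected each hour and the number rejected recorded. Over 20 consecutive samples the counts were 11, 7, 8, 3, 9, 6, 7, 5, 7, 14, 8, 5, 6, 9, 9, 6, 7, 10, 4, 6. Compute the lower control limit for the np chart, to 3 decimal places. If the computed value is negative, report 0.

0.000

p̄ = Σdᵢ / (k·n) = 147 / (20 × 50) = 0.14700
LCL = np̄ − 3·√(np̄(1−p̄)) = 7.3500 − 3 × 2.5039 = -0.1617 → 0 (negative, so LCL = 0)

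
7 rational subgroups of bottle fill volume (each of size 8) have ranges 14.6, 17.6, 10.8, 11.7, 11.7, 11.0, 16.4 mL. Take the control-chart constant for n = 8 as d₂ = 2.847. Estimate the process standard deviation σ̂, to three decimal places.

R̄ = (14.6 + 17.6 + 10.8 + 11.7 + 11.7 + 11.0 + 16.4) / 7 = 13.4000
σ̂ = R̄ / d₂ = 13.4000 / 2.847 = 4.7067

4.707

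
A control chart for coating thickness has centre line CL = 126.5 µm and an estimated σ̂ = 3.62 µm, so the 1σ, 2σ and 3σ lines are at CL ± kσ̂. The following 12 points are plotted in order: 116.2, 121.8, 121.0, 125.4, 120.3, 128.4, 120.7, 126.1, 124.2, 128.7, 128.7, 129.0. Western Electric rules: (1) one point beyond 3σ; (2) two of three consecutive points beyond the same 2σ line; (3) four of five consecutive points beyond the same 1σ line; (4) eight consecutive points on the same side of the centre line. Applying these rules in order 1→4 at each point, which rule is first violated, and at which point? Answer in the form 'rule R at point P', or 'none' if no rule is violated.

rule 3 at point 5

Zone of each point (C = within 1σ̂, B = 1σ̂–2σ̂, A = 2σ̂–3σ̂, * = beyond 3σ̂; sign = side of CL): 1:-A, 2:-B, 3:-B, 4:-C, 5:-B, 6:+C, 7:-B, 8:-C, 9:-C, 10:+C, 11:+C, 12:+C
Rule 3 (four of five consecutive points beyond the same 1σ limit) is satisfied at point 5.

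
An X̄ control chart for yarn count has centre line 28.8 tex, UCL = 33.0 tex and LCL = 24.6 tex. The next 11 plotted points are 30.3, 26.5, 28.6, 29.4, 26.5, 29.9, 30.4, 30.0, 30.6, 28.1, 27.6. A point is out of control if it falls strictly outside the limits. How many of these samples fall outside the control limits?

All 11 points lie within [24.6, 33.0].

0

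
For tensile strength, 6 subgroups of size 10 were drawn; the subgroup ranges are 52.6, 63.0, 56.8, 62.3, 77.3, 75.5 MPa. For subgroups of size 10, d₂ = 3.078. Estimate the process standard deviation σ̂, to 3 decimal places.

20.982

R̄ = (52.6 + 63.0 + 56.8 + 62.3 + 77.3 + 75.5) / 6 = 64.5833
σ̂ = R̄ / d₂ = 64.5833 / 3.078 = 20.9822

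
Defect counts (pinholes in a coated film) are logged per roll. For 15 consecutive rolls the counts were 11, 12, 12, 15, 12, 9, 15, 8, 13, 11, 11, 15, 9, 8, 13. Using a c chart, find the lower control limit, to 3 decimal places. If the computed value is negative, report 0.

c̄ = (11 + 12 + 12 + 15 + 12 + 9 + 15 + 8 + 13 + 11 + 11 + 15 + 9 + 8 + 13) / 15 = 174 / 15 = 11.6000
LCL = c̄ − 3√c̄ = 11.6000 − 3 × 3.4059 = 1.3824

1.382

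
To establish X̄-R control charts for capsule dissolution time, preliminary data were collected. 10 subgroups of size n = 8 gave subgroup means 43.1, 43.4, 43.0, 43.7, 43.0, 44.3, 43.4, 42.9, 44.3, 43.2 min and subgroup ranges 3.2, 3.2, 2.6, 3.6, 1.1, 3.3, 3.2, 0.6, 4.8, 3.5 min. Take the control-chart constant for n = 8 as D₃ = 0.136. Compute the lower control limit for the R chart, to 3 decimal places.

0.396

R̄ = (3.2 + 3.2 + 2.6 + 3.6 + 1.1 + 3.3 + 3.2 + 0.6 + 4.8 + 3.5) / 10 = 29.1000 / 10 = 2.9100
LCL_R = D₃·R̄ = 0.136 × 2.9100 = 0.3958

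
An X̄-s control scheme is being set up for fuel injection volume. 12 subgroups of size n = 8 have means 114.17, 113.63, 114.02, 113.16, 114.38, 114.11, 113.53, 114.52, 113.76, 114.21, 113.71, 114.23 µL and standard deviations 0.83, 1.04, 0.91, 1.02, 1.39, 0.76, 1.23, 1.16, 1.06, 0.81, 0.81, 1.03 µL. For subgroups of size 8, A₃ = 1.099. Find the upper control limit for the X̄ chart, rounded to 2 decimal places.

115.06

X̄̄ = (114.17 + 113.63 + 114.02 + 113.16 + 114.38 + 114.11 + 113.53 + 114.52 + 113.76 + 114.21 + 113.71 + 114.23) / 12 = 113.9525
s̄ = (0.83 + 1.04 + 0.91 + 1.02 + 1.39 + 0.76 + 1.23 + 1.16 + 1.06 + 0.81 + 0.81 + 1.03) / 12 = 1.0042
UCL = X̄̄ + A₃·s̄ = 113.9525 + 1.099 × 1.0042 = 115.0561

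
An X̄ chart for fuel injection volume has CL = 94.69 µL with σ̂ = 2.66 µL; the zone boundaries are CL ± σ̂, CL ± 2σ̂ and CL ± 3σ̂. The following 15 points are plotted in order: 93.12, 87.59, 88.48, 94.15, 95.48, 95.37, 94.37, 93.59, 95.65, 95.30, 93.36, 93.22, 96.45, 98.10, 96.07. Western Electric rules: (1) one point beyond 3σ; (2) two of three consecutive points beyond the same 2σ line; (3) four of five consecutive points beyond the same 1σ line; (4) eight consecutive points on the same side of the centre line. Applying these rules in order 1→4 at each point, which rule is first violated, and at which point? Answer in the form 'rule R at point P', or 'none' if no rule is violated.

Zone of each point (C = within 1σ̂, B = 1σ̂–2σ̂, A = 2σ̂–3σ̂, * = beyond 3σ̂; sign = side of CL): 1:-C, 2:-A, 3:-A, 4:-C, 5:+C, 6:+C, 7:-C, 8:-C, 9:+C, 10:+C, 11:-C, 12:-C, 13:+C, 14:+B, 15:+C
Rule 2 (two of three consecutive points beyond the same 2σ limit) is satisfied at point 3.

rule 2 at point 3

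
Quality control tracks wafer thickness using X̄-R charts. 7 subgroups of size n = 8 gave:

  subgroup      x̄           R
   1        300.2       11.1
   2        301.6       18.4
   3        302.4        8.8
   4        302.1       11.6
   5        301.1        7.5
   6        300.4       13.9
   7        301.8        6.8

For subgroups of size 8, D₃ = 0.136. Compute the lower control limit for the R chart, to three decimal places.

1.517

R̄ = (11.1 + 18.4 + 8.8 + 11.6 + 7.5 + 13.9 + 6.8) / 7 = 78.1000 / 7 = 11.1571
LCL_R = D₃·R̄ = 0.136 × 11.1571 = 1.5174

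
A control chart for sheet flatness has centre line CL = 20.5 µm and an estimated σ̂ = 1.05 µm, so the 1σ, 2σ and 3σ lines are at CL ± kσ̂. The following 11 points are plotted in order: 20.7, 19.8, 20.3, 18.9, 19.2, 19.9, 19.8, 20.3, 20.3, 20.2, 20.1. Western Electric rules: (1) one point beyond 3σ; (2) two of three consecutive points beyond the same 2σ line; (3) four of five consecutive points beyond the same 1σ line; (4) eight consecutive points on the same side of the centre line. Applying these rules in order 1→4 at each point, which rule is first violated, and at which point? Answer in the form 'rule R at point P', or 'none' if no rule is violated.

Zone of each point (C = within 1σ̂, B = 1σ̂–2σ̂, A = 2σ̂–3σ̂, * = beyond 3σ̂; sign = side of CL): 1:+C, 2:-C, 3:-C, 4:-B, 5:-B, 6:-C, 7:-C, 8:-C, 9:-C, 10:-C, 11:-C
Rule 4 (eight consecutive points on the same side of the centre line) is satisfied at point 9.

rule 4 at point 9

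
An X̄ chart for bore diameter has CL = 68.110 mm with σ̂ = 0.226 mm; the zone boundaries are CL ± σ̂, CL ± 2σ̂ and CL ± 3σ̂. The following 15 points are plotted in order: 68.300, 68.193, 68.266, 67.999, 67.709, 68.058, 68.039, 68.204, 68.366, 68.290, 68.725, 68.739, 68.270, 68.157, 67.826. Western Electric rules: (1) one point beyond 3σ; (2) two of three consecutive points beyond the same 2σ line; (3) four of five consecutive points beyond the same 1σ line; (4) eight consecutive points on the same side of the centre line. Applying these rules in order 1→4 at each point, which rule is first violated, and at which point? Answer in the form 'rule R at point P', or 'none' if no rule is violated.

Zone of each point (C = within 1σ̂, B = 1σ̂–2σ̂, A = 2σ̂–3σ̂, * = beyond 3σ̂; sign = side of CL): 1:+C, 2:+C, 3:+C, 4:-C, 5:-B, 6:-C, 7:-C, 8:+C, 9:+B, 10:+C, 11:+A, 12:+A, 13:+C, 14:+C, 15:-B
Rule 2 (two of three consecutive points beyond the same 2σ limit) is satisfied at point 12.

rule 2 at point 12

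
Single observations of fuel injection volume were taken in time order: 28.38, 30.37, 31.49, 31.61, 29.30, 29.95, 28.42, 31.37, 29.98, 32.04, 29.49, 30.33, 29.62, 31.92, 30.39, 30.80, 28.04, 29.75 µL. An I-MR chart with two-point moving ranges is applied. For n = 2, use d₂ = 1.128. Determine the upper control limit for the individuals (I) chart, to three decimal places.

34.394

X̄ = (28.38 + 30.37 + 31.49 + 31.61 + 29.30 + 29.95 + 28.42 + 31.37 + 29.98 + 32.04 + 29.49 + 30.33 + 29.62 + 31.92 + 30.39 + 30.80 + 28.04 + 29.75) / 18 = 30.1806
Moving ranges: 1.99, 1.12, 0.12, 2.31, 0.65, 1.53, 2.95, 1.39, 2.06, 2.55, 0.84, 0.71, 2.30, 1.53, 0.41, 2.76, 1.71; M̄R̄ = 26.9300 / 17 = 1.5841
UCL = X̄ + 3·M̄R̄/d₂ = 30.1806 + 3 × 1.5841 / 1.128 = 34.3936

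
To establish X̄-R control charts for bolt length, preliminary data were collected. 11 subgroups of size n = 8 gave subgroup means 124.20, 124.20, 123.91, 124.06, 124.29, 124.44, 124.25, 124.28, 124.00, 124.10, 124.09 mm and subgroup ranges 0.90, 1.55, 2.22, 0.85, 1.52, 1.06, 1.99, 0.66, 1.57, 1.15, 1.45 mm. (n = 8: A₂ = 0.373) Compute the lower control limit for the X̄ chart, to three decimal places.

X̄̄ = (124.20 + 124.20 + 123.91 + 124.06 + 124.29 + 124.44 + 124.25 + 124.28 + 124.00 + 124.10 + 124.09) / 11 = 1365.8200 / 11 = 124.1655
R̄ = (0.90 + 1.55 + 2.22 + 0.85 + 1.52 + 1.06 + 1.99 + 0.66 + 1.57 + 1.15 + 1.45) / 11 = 14.9200 / 11 = 1.3564
LCL = X̄̄ − A₂·R̄ = 124.1655 − 0.373 × 1.3564 = 123.6595

123.660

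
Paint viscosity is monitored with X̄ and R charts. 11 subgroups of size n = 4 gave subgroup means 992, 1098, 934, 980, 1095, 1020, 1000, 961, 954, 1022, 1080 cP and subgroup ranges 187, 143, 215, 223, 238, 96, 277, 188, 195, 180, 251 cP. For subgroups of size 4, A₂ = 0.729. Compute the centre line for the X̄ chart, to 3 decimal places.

1012.364

X̄̄ = (992 + 1098 + 934 + 980 + 1095 + 1020 + 1000 + 961 + 954 + 1022 + 1080) / 11 = 11136.0000 / 11 = 1012.3636
CL = X̄̄ = 1012.3636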